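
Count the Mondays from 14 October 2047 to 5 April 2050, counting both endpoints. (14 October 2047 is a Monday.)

14 October 2047 is a Monday; the first Monday on or after it is 14 October 2047.
From 14 October 2047 to 5 April 2050: 78 + 366 + 365 + 95 = 904 days (rest of 2047, 2048, 2049, to 5 April 2050 in 2050).
904 ÷ 7 = 129 full weeks with remainder 1, so 129 more Mondays after the first → 130.

130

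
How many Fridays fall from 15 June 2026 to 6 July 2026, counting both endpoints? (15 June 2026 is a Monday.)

3

15 June 2026 is a Monday; the first Friday on or after it is 19 June 2026 (4 days later).
From 19 June 2026 to 6 July 2026: 11 + 6 = 17 days (rest of June, July).
17 ÷ 7 = 2 full weeks with remainder 3, so 2 more Fridays after the first → 3.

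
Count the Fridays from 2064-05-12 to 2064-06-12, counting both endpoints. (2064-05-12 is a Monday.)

2064-05-12 is a Monday; the first Friday on or after it is 2064-05-16 (4 days later).
From 2064-05-16 to 2064-06-12: 15 + 12 = 27 days (rest of May, June).
27 ÷ 7 = 3 full weeks with remainder 6, so 3 more Fridays after the first → 4.

4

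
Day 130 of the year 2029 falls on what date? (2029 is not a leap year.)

2029-05-10

January has 31 days (130 − 31 = 99 remain).
February has 28 days (99 − 28 = 71 remain).
March has 31 days (71 − 31 = 40 remain).
April has 30 days (40 − 30 = 10 remain).
10 into May → May 10.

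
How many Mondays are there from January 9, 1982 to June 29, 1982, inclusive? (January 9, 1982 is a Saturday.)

25

January 9, 1982 is a Saturday; the first Monday on or after it is January 11, 1982 (2 days later).
From January 11, 1982 to June 29, 1982: 20 + 28 + 31 + 30 + 31 + 29 = 169 days (rest of January, February, March, April, May, June).
169 ÷ 7 = 24 full weeks with remainder 1, so 24 more Mondays after the first → 25.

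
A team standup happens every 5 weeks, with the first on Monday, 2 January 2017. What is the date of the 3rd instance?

13 March 2017

The 3rd occurrence is 2 intervals after the first: 2 × 35 = 70 days after 2 January 2017.
January has 31 days — 29 days to the end of January leaves 41.
February has 28 days (13 left).
13 days into March → 13 March 2017.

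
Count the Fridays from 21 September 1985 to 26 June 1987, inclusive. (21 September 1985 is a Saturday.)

21 September 1985 is a Saturday; the first Friday on or after it is 27 September 1985 (6 days later).
From 27 September 1985 to 26 June 1987: 95 + 365 + 177 = 637 days (rest of 1985, 1986, to 26 June 1987 in 1987).
637 ÷ 7 = 91 full weeks with remainder 0, so 91 more Fridays after the first → 92.

92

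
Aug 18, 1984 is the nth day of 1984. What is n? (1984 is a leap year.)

Days in months before Aug: 31 + 29 + 31 + 30 + 31 + 30 + 31 = 213.
Plus 18 days into Aug → day 231.

231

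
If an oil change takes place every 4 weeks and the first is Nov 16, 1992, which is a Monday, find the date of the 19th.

Apr 4, 1994

The 19th occurrence is 18 intervals after the first: 18 × 28 = 504 days after Nov 16, 1992.
Nov has 30 days — 14 days to the end of Nov leaves 490.
From end of Nov to end of 1992 is 31 days (459 left).
1993 has 365 days (94 left).
Jan has 31 days (63 left).
Feb has 28 days (35 left).
Mar has 31 days (4 left).
4 days into Apr → Apr 4, 1994.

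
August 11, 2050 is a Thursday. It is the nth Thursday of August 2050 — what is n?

Day 11 falls in week ⌈11/7⌉ of the month.
Days 1–7 hold the 1st Thursday, 8–14 the 2nd, 15–21 the 3rd, 22–28 the 4th, 29–31 the 5th.
11 is in the range for the 2nd.

2nd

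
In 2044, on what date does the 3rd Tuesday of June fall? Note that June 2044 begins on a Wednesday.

21 June 2044

June 2044 begins on a Wednesday, so the first Tuesday is June 7 (6 days later).
The 3rd Tuesday is 2 weeks later: 7 + 14 = 21.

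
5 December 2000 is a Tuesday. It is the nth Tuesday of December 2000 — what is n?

Day 5 falls in week ⌈5/7⌉ of the month.
Days 1–7 hold the 1st Tuesday, 8–14 the 2nd, 15–21 the 3rd, 22–28 the 4th, 29–31 the 5th.
5 is in the range for the 1st.

1st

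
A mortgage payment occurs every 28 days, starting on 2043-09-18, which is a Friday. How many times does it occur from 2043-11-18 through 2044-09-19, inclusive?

Occurrences land 28·i days after 2043-09-18 for i = 0, 1, 2, …
2043-11-18 is 61 days after the start; 61 ÷ 28 = 2 remainder 5; since the remainder is 5, round up to i = 3. First occurrence in the window: #4 on 2043-12-11 (3×28 = 84 days in).
2044-09-19 is 367 days after the start; 367 ÷ 28 = 13 remainder 3. Last occurrence in the window: #14 on 2044-09-16.
Occurrences #4 through #14: 11 in total.

11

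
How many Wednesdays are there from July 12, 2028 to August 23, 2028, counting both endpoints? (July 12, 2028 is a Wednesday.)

July 12, 2028 is a Wednesday; the first Wednesday on or after it is July 12, 2028.
From July 12, 2028 to August 23, 2028: 19 + 23 = 42 days (rest of July, August).
42 ÷ 7 = 6 full weeks with remainder 0, so 6 more Wednesdays after the first → 7.

7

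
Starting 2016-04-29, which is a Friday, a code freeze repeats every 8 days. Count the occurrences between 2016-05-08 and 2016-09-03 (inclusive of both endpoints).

Occurrences land 8·i days after 2016-04-29 for i = 0, 1, 2, …
2016-05-08 is 9 days after the start; 9 ÷ 8 = 1 remainder 1; since the remainder is 1, round up to i = 2. First occurrence in the window: #3 on 2016-05-15 (2×8 = 16 days in).
2016-09-03 is 127 days after the start; 127 ÷ 8 = 15 remainder 7. Last occurrence in the window: #16 on 2016-08-27.
Occurrences #3 through #16: 14 in total.

14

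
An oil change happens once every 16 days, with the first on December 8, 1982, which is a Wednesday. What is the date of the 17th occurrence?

August 21, 1983

The 17th occurrence is 16 intervals after the first: 16 × 16 = 256 days after December 8, 1982.
December has 31 days — 23 days to the end of December leaves 233.
January has 31 days (202 left).
February has 28 days (174 left).
March has 31 days (143 left).
April has 30 days (113 left).
May has 31 days (82 left).
June has 30 days (52 left).
July has 31 days (21 left).
21 days into August → August 21, 1983.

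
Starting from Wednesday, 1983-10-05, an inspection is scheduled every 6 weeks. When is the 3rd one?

1983-12-28

The 3rd occurrence is 2 intervals after the first: 2 × 42 = 84 days after 1983-10-05.
October has 31 days — 26 days to the end of October leaves 58.
November has 30 days (28 left).
28 days into December → 1983-12-28.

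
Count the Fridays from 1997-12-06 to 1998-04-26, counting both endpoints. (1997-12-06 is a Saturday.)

20

1997-12-06 is a Saturday; the first Friday on or after it is 1997-12-12 (6 days later).
From 1997-12-12 to 1998-04-26: 19 + 31 + 28 + 31 + 26 = 135 days (rest of December, January, February, March, April).
135 ÷ 7 = 19 full weeks with remainder 2, so 19 more Fridays after the first → 20.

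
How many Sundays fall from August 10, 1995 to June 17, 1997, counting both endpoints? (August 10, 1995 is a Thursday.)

97

August 10, 1995 is a Thursday; the first Sunday on or after it is August 13, 1995 (3 days later).
From August 13, 1995 to June 17, 1997: 140 + 366 + 168 = 674 days (rest of 1995, 1996, to June 17, 1997 in 1997).
674 ÷ 7 = 96 full weeks with remainder 2, so 96 more Sundays after the first → 97.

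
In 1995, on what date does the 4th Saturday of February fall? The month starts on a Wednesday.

1995-02-25

February 1995 begins on a Wednesday, so the first Saturday is February 4 (3 days later).
The 4th Saturday is 3 weeks later: 4 + 21 = 25.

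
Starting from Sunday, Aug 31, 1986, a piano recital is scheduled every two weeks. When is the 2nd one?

The 2nd occurrence is 1 interval after the first: 1 × 14 = 14 days after Aug 31, 1986.
Aug has 31 days — 0 days to the end of Aug leaves 14.
14 days into Sep → Sep 14, 1986.

Sep 14, 1986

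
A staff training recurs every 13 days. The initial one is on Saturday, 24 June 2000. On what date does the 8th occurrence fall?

The 8th occurrence is 7 intervals after the first: 7 × 13 = 91 days after 24 June 2000.
June has 30 days — 6 days to the end of June leaves 85.
July has 31 days (54 left).
August has 31 days (23 left).
23 days into September → 23 September 2000.

23 September 2000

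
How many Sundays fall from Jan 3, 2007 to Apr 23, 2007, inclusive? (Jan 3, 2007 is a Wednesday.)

16

Jan 3, 2007 is a Wednesday; the first Sunday on or after it is Jan 7, 2007 (4 days later).
From Jan 7, 2007 to Apr 23, 2007: 24 + 28 + 31 + 23 = 106 days (rest of Jan, Feb, Mar, Apr).
106 ÷ 7 = 15 full weeks with remainder 1, so 15 more Sundays after the first → 16.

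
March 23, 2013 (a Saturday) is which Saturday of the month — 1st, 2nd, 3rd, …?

Day 23 falls in week ⌈23/7⌉ of the month.
Days 1–7 hold the 1st Saturday, 8–14 the 2nd, 15–21 the 3rd, 22–28 the 4th, 29–31 the 5th.
23 is in the range for the 4th.

4th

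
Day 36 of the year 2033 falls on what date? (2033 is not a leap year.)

January has 31 days (36 − 31 = 5 remain).
5 into February → February 5.

5 February 2033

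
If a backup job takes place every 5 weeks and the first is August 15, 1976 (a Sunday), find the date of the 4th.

The 4th occurrence is 3 intervals after the first: 3 × 35 = 105 days after August 15, 1976.
August has 31 days — 16 days to the end of August leaves 89.
September has 30 days (59 left).
October has 31 days (28 left).
28 days into November → November 28, 1976.

November 28, 1976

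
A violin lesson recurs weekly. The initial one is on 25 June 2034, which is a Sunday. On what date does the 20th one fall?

5 November 2034

The 20th occurrence is 19 intervals after the first: 19 × 7 = 133 days after 25 June 2034.
June has 30 days — 5 days to the end of June leaves 128.
July has 31 days (97 left).
August has 31 days (66 left).
September has 30 days (36 left).
October has 31 days (5 left).
5 days into November → 5 November 2034.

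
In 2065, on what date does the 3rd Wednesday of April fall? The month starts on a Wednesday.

April 2065 begins on a Wednesday, so the first Wednesday is April 1.
The 3rd Wednesday is 2 weeks later: 1 + 14 = 15.

15 April 2065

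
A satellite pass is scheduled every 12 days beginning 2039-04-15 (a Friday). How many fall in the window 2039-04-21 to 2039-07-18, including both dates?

7

Occurrences land 12·i days after 2039-04-15 for i = 0, 1, 2, …
2039-04-21 is 6 days after the start; 6 ÷ 12 = 0 remainder 6; since the remainder is 6, round up to i = 1. First occurrence in the window: #2 on 2039-04-27 (1×12 = 12 days in).
2039-07-18 is 94 days after the start; 94 ÷ 12 = 7 remainder 10. Last occurrence in the window: #8 on 2039-07-08.
Occurrences #2 through #8: 7 in total.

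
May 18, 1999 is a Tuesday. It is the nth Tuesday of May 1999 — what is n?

3rd

Day 18 falls in week ⌈18/7⌉ of the month.
Days 1–7 hold the 1st Tuesday, 8–14 the 2nd, 15–21 the 3rd, 22–28 the 4th, 29–31 the 5th.
18 is in the range for the 3rd.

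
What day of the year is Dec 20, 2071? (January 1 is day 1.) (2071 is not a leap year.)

354

Days in months before Dec: 31 + 28 + 31 + 30 + 31 + 30 + 31 + 31 + 30 + 31 + 30 = 334.
Plus 20 days into Dec → day 354.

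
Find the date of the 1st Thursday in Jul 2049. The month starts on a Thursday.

Jul 2049 begins on a Thursday, so the first Thursday is Jul 1.

Jul 1, 2049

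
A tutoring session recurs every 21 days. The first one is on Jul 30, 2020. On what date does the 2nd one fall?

Aug 20, 2020

The 2nd occurrence is 1 interval after the first: 1 × 21 = 21 days after Jul 30, 2020.
Jul has 31 days — 1 day to the end of Jul leaves 20.
20 days into Aug → Aug 20, 2020.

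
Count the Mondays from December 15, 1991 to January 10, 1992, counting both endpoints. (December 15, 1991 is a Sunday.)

December 15, 1991 is a Sunday; the first Monday on or after it is December 16, 1991 (1 day later).
From December 16, 1991 to January 10, 1992: 15 + 10 = 25 days (rest of December, January).
25 ÷ 7 = 3 full weeks with remainder 4, so 3 more Mondays after the first → 4.

4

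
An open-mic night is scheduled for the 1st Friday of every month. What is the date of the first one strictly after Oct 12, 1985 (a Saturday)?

Nov 1, 1985

Oct 1985 starts on a Tuesday, so its 1st Friday is Oct 4, 1985 (3 days in).
That is not after Oct 12, 1985, so look at Nov 1985.
Nov 1985 starts on a Friday, so its 1st Friday is Nov 1, 1985.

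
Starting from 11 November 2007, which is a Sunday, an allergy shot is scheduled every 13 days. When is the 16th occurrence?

24 May 2008

The 16th occurrence is 15 intervals after the first: 15 × 13 = 195 days after 11 November 2007.
November has 30 days — 19 days to the end of November leaves 176.
December has 31 days (145 left).
January has 31 days (114 left).
February has 29 days (85 left).
March has 31 days (54 left).
April has 30 days (24 left).
24 days into May → 24 May 2008.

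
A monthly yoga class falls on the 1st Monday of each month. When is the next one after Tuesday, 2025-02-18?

2025-03-03

February 2025 starts on a Saturday, so its 1st Monday is 2025-02-03 (2 days in).
That is not after 2025-02-18, so look at March 2025.
March 2025 starts on a Saturday, so its 1st Monday is 2025-03-03 (2 days in).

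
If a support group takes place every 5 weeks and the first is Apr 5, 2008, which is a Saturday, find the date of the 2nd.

The 2nd occurrence is 1 interval after the first: 1 × 35 = 35 days after Apr 5, 2008.
Apr has 30 days — 25 days to the end of Apr leaves 10.
10 days into May → May 10, 2008.

May 10, 2008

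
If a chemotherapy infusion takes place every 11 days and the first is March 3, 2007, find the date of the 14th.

July 24, 2007

The 14th occurrence is 13 intervals after the first: 13 × 11 = 143 days after March 3, 2007.
March has 31 days — 28 days to the end of March leaves 115.
April has 30 days (85 left).
May has 31 days (54 left).
June has 30 days (24 left).
24 days into July → July 24, 2007.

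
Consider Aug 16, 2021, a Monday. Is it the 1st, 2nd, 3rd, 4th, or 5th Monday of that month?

3rd

Day 16 falls in week ⌈16/7⌉ of the month.
Days 1–7 hold the 1st Monday, 8–14 the 2nd, 15–21 the 3rd, 22–28 the 4th, 29–31 the 5th.
16 is in the range for the 3rd.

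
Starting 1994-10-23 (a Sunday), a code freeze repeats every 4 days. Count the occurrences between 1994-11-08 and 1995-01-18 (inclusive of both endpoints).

18

Occurrences land 4·i days after 1994-10-23 for i = 0, 1, 2, …
1994-11-08 is 16 days after the start; 16 ÷ 4 = 4 remainder 0. First occurrence in the window: #5 on 1994-11-08 (4×4 = 16 days in).
1995-01-18 is 87 days after the start; 87 ÷ 4 = 21 remainder 3. Last occurrence in the window: #22 on 1995-01-15.
Occurrences #5 through #22: 18 in total.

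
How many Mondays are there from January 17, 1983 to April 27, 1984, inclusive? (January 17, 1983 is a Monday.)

67

January 17, 1983 is a Monday; the first Monday on or after it is January 17, 1983.
From January 17, 1983 to April 27, 1984: 348 + 118 = 466 days (rest of 1983, to April 27, 1984 in 1984).
466 ÷ 7 = 66 full weeks with remainder 4, so 66 more Mondays after the first → 67.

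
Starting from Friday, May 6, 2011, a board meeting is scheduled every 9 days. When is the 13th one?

The 13th occurrence is 12 intervals after the first: 12 × 9 = 108 days after May 6, 2011.
May has 31 days — 25 days to the end of May leaves 83.
Jun has 30 days (53 left).
Jul has 31 days (22 left).
22 days into Aug → Aug 22, 2011.

Aug 22, 2011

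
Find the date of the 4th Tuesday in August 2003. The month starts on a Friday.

26 August 2003

August 2003 begins on a Friday, so the first Tuesday is August 5 (4 days later).
The 4th Tuesday is 3 weeks later: 5 + 21 = 26.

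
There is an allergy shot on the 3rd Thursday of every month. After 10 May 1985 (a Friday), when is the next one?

16 May 1985

May 1985 starts on a Wednesday; its first Thursday is the 2nd, so the 3rd Thursday is the 16th — 16 May 1985.
16 May 1985 is after 10 May 1985, so that is the next one.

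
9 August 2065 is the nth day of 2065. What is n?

Days in months before August: 31 + 28 + 31 + 30 + 31 + 30 + 31 = 212.
Plus 9 days into August → day 221.

221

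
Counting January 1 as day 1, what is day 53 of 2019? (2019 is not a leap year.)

January has 31 days (53 − 31 = 22 remain).
22 into February → February 22.

February 22, 2019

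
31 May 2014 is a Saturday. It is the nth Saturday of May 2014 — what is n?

Day 31 falls in week ⌈31/7⌉ of the month.
Days 1–7 hold the 1st Saturday, 8–14 the 2nd, 15–21 the 3rd, 22–28 the 4th, 29–31 the 5th.
31 is in the range for the 5th.

5th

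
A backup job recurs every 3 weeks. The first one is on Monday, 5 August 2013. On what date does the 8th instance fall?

The 8th occurrence is 7 intervals after the first: 7 × 21 = 147 days after 5 August 2013.
August has 31 days — 26 days to the end of August leaves 121.
September has 30 days (91 left).
October has 31 days (60 left).
November has 30 days (30 left).
30 days into December → 30 December 2013.

30 December 2013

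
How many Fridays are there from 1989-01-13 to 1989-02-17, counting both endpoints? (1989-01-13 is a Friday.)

1989-01-13 is a Friday; the first Friday on or after it is 1989-01-13.
From 1989-01-13 to 1989-02-17: 18 + 17 = 35 days (rest of January, February).
35 ÷ 7 = 5 full weeks with remainder 0, so 5 more Fridays after the first → 6.

6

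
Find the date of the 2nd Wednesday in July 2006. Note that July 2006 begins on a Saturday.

July 2006 begins on a Saturday, so the first Wednesday is July 5 (4 days later).
The 2nd Wednesday is 1 weeks later: 5 + 7 = 12.

12 July 2006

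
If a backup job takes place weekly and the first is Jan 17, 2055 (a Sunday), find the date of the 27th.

The 27th occurrence is 26 intervals after the first: 26 × 7 = 182 days after Jan 17, 2055.
Jan has 31 days — 14 days to the end of Jan leaves 168.
Feb has 28 days (140 left).
Mar has 31 days (109 left).
Apr has 30 days (79 left).
May has 31 days (48 left).
Jun has 30 days (18 left).
18 days into Jul → Jul 18, 2055.

Jul 18, 2055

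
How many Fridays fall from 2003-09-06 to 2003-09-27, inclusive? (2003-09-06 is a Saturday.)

2003-09-06 is a Saturday; the first Friday on or after it is 2003-09-12 (6 days later).
From 2003-09-12 to 2003-09-27 is 27 − 12 = 15 days.
15 ÷ 7 = 2 full weeks with remainder 1, so 2 more Fridays after the first → 3.

3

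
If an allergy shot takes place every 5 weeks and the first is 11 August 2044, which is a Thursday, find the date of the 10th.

The 10th occurrence is 9 intervals after the first: 9 × 35 = 315 days after 11 August 2044.
August has 31 days — 20 days to the end of August leaves 295.
September has 30 days (265 left).
October has 31 days (234 left).
November has 30 days (204 left).
December has 31 days (173 left).
January has 31 days (142 left).
February has 28 days (114 left).
March has 31 days (83 left).
April has 30 days (53 left).
May has 31 days (22 left).
22 days into June → 22 June 2045.

22 June 2045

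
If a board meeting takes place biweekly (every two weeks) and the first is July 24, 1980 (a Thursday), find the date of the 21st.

April 30, 1981

The 21st occurrence is 20 intervals after the first: 20 × 14 = 280 days after July 24, 1980.
July has 31 days — 7 days to the end of July leaves 273.
August has 31 days (242 left).
September has 30 days (212 left).
October has 31 days (181 left).
November has 30 days (151 left).
December has 31 days (120 left).
January has 31 days (89 left).
February has 28 days (61 left).
March has 31 days (30 left).
30 days into April → April 30, 1981.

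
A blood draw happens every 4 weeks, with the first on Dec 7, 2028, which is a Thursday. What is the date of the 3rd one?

Feb 1, 2029

The 3rd occurrence is 2 intervals after the first: 2 × 28 = 56 days after Dec 7, 2028.
Dec has 31 days — 24 days to the end of Dec leaves 32.
Jan has 31 days (1 left).
1 day into Feb → Feb 1, 2029.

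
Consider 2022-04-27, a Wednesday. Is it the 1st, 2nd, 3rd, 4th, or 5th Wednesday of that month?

4th

Day 27 falls in week ⌈27/7⌉ of the month.
Days 1–7 hold the 1st Wednesday, 8–14 the 2nd, 15–21 the 3rd, 22–28 the 4th, 29–31 the 5th.
27 is in the range for the 4th.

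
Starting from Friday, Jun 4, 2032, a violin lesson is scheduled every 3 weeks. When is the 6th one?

The 6th occurrence is 5 intervals after the first: 5 × 21 = 105 days after Jun 4, 2032.
Jun has 30 days — 26 days to the end of Jun leaves 79.
Jul has 31 days (48 left).
Aug has 31 days (17 left).
17 days into Sep → Sep 17, 2032.

Sep 17, 2032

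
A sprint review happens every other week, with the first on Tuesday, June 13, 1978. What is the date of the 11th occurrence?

The 11th occurrence is 10 intervals after the first: 10 × 14 = 140 days after June 13, 1978.
June has 30 days — 17 days to the end of June leaves 123.
July has 31 days (92 left).
August has 31 days (61 left).
September has 30 days (31 left).
31 days into October → October 31, 1978.

October 31, 1978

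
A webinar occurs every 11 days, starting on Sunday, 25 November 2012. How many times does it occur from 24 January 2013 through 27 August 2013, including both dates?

20

Occurrences land 11·i days after 25 November 2012 for i = 0, 1, 2, …
24 January 2013 is 60 days after the start; 60 ÷ 11 = 5 remainder 5; since the remainder is 5, round up to i = 6. First occurrence in the window: #7 on 30 January 2013 (6×11 = 66 days in).
27 August 2013 is 275 days after the start; 275 ÷ 11 = 25 remainder 0. Last occurrence in the window: #26 on 27 August 2013.
Occurrences #7 through #26: 20 in total.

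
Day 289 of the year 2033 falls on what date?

January has 31 days (289 − 31 = 258 remain).
February has 28 days (258 − 28 = 230 remain).
March has 31 days (230 − 31 = 199 remain).
April has 30 days (199 − 30 = 169 remain).
May has 31 days (169 − 31 = 138 remain).
June has 30 days (138 − 30 = 108 remain).
July has 31 days (108 − 31 = 77 remain).
August has 31 days (77 − 31 = 46 remain).
September has 30 days (46 − 30 = 16 remain).
16 into October → October 16.

16 October 2033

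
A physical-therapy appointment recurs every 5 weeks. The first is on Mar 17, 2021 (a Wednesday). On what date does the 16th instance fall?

The 16th occurrence is 15 intervals after the first: 15 × 35 = 525 days after Mar 17, 2021.
Mar has 31 days — 14 days to the end of Mar leaves 511.
From end of Mar to end of 2021 is 275 days (236 left).
Jan has 31 days (205 left).
Feb has 28 days (177 left).
Mar has 31 days (146 left).
Apr has 30 days (116 left).
May has 31 days (85 left).
Jun has 30 days (55 left).
Jul has 31 days (24 left).
24 days into Aug → Aug 24, 2022.

Aug 24, 2022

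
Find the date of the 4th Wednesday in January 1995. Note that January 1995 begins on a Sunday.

25 January 1995

January 1995 begins on a Sunday, so the first Wednesday is January 4 (3 days later).
The 4th Wednesday is 3 weeks later: 4 + 21 = 25.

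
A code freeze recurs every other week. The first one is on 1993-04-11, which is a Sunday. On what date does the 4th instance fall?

1993-05-23

The 4th occurrence is 3 intervals after the first: 3 × 14 = 42 days after 1993-04-11.
April has 30 days — 19 days to the end of April leaves 23.
23 days into May → 1993-05-23.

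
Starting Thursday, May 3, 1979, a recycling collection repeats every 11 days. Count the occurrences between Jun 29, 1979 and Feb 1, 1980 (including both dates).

19

Occurrences land 11·i days after May 3, 1979 for i = 0, 1, 2, …
Jun 29, 1979 is 57 days after the start; 57 ÷ 11 = 5 remainder 2; since the remainder is 2, round up to i = 6. First occurrence in the window: #7 on Jul 8, 1979 (6×11 = 66 days in).
Feb 1, 1980 is 274 days after the start; 274 ÷ 11 = 24 remainder 10. Last occurrence in the window: #25 on Jan 22, 1980.
Occurrences #7 through #25: 19 in total.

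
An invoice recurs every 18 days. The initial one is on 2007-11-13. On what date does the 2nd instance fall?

2007-12-01

The 2nd occurrence is 1 interval after the first: 1 × 18 = 18 days after 2007-11-13.
November has 30 days — 17 days to the end of November leaves 1.
1 day into December → 2007-12-01.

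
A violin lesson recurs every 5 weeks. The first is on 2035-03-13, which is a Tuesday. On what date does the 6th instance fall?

2035-09-04

The 6th occurrence is 5 intervals after the first: 5 × 35 = 175 days after 2035-03-13.
March has 31 days — 18 days to the end of March leaves 157.
April has 30 days (127 left).
May has 31 days (96 left).
June has 30 days (66 left).
July has 31 days (35 left).
August has 31 days (4 left).
4 days into September → 2035-09-04.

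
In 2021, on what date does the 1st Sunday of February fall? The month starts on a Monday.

February 2021 begins on a Monday, so the first Sunday is February 7 (6 days later).

2021-02-07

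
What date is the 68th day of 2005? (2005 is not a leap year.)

January has 31 days (68 − 31 = 37 remain).
February has 28 days (37 − 28 = 9 remain).
9 into March → March 9.

9 March 2005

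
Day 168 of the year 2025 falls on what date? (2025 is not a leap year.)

January has 31 days (168 − 31 = 137 remain).
February has 28 days (137 − 28 = 109 remain).
March has 31 days (109 − 31 = 78 remain).
April has 30 days (78 − 30 = 48 remain).
May has 31 days (48 − 31 = 17 remain).
17 into June → June 17.

June 17, 2025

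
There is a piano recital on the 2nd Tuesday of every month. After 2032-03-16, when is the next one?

March 2032 starts on a Monday; its first Tuesday is the 2nd, so the 2nd Tuesday is the 9th — 2032-03-09.
That is not after 2032-03-16, so look at April 2032.
April 2032 starts on a Thursday; its first Tuesday is the 6th, so the 2nd Tuesday is the 13th — 2032-04-13.

2032-04-13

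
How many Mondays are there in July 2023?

5

2023-07-01 is a Saturday; the first Monday on or after it is 2023-07-03 (2 days later).
From 2023-07-03 to 2023-07-31 is 31 − 3 = 28 days.
28 ÷ 7 = 4 full weeks with remainder 0, so 4 more Mondays after the first → 5.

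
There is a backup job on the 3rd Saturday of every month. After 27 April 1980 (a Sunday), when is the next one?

17 May 1980

April 1980 starts on a Tuesday; its first Saturday is the 5th, so the 3rd Saturday is the 19th — 19 April 1980.
That is not after 27 April 1980, so look at May 1980.
May 1980 starts on a Thursday; its first Saturday is the 3rd, so the 3rd Saturday is the 17th — 17 May 1980.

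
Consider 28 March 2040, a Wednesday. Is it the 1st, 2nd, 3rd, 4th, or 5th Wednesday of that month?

Day 28 falls in week ⌈28/7⌉ of the month.
Days 1–7 hold the 1st Wednesday, 8–14 the 2nd, 15–21 the 3rd, 22–28 the 4th, 29–31 the 5th.
28 is in the range for the 4th.

4th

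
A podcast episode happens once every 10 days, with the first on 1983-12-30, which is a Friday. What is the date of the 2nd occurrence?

1984-01-09

The 2nd occurrence is 1 interval after the first: 1 × 10 = 10 days after 1983-12-30.
December has 31 days — 1 day to the end of December leaves 9.
9 days into January → 1984-01-09.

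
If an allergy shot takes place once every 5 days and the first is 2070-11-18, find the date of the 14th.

2071-01-22

The 14th occurrence is 13 intervals after the first: 13 × 5 = 65 days after 2070-11-18.
November has 30 days — 12 days to the end of November leaves 53.
December has 31 days (22 left).
22 days into January → 2071-01-22.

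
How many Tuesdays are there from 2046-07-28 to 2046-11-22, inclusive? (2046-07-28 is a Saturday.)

17

2046-07-28 is a Saturday; the first Tuesday on or after it is 2046-07-31 (3 days later).
From 2046-07-31 to 2046-11-22: 0 + 31 + 30 + 31 + 22 = 114 days (rest of July, August, September, October, November).
114 ÷ 7 = 16 full weeks with remainder 2, so 16 more Tuesdays after the first → 17.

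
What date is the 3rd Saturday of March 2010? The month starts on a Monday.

March 2010 begins on a Monday, so the first Saturday is March 6 (5 days later).
The 3rd Saturday is 2 weeks later: 6 + 14 = 20.

2010-03-20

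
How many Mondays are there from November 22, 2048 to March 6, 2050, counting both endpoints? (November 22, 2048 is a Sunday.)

67

November 22, 2048 is a Sunday; the first Monday on or after it is November 23, 2048 (1 day later).
From November 23, 2048 to March 6, 2050: 38 + 365 + 65 = 468 days (rest of 2048, 2049, to March 6, 2050 in 2050).
468 ÷ 7 = 66 full weeks with remainder 6, so 66 more Mondays after the first → 67.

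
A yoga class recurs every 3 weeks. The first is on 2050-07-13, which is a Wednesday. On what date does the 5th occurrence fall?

The 5th occurrence is 4 intervals after the first: 4 × 21 = 84 days after 2050-07-13.
July has 31 days — 18 days to the end of July leaves 66.
August has 31 days (35 left).
September has 30 days (5 left).
5 days into October → 2050-10-05.

2050-10-05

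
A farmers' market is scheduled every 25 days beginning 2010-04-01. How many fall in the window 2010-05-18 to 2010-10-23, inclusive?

7

Occurrences land 25·i days after 2010-04-01 for i = 0, 1, 2, …
2010-05-18 is 47 days after the start; 47 ÷ 25 = 1 remainder 22; since the remainder is 22, round up to i = 2. First occurrence in the window: #3 on 2010-05-21 (2×25 = 50 days in).
2010-10-23 is 205 days after the start; 205 ÷ 25 = 8 remainder 5. Last occurrence in the window: #9 on 2010-10-18.
Occurrences #3 through #9: 7 in total.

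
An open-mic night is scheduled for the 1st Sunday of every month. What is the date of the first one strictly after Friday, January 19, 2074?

January 2074 starts on a Monday, so its 1st Sunday is January 7, 2074 (6 days in).
That is not after January 19, 2074, so look at February 2074.
February 2074 starts on a Thursday, so its 1st Sunday is February 4, 2074 (3 days in).

February 4, 2074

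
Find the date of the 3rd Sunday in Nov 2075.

Nov 17, 2075

The first Sunday of Nov 2075 is Nov 3.
The 3rd Sunday is 2 weeks later: 3 + 14 = 17.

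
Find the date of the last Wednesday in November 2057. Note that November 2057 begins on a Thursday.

November 28, 2057

November 2057 begins on a Thursday, so the first Wednesday is November 7 (6 days later).
November 2057 has 30 days. Adding weeks: 7, 14, 21, 28 — the last one ≤ 30 is the 28th.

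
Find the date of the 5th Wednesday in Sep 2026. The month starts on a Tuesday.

Sep 2026 begins on a Tuesday, so the first Wednesday is Sep 2 (1 day later).
The 5th Wednesday is 4 weeks later: 2 + 28 = 30.

Sep 30, 2026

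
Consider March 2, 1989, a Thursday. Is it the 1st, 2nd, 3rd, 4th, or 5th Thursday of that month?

Day 2 falls in week ⌈2/7⌉ of the month.
Days 1–7 hold the 1st Thursday, 8–14 the 2nd, 15–21 the 3rd, 22–28 the 4th, 29–31 the 5th.
2 is in the range for the 1st.

1st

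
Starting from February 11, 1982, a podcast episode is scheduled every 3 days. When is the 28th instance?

The 28th occurrence is 27 intervals after the first: 27 × 3 = 81 days after February 11, 1982.
February has 28 days — 17 days to the end of February leaves 64.
March has 31 days (33 left).
April has 30 days (3 left).
3 days into May → May 3, 1982.

May 3, 1982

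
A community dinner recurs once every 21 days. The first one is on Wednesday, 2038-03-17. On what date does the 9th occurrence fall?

The 9th occurrence is 8 intervals after the first: 8 × 21 = 168 days after 2038-03-17.
March has 31 days — 14 days to the end of March leaves 154.
April has 30 days (124 left).
May has 31 days (93 left).
June has 30 days (63 left).
July has 31 days (32 left).
August has 31 days (1 left).
1 day into September → 2038-09-01.

2038-09-01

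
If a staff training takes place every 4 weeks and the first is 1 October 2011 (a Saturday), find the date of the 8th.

The 8th occurrence is 7 intervals after the first: 7 × 28 = 196 days after 1 October 2011.
October has 31 days — 30 days to the end of October leaves 166.
November has 30 days (136 left).
December has 31 days (105 left).
January has 31 days (74 left).
February has 29 days (45 left).
March has 31 days (14 left).
14 days into April → 14 April 2012.

14 April 2012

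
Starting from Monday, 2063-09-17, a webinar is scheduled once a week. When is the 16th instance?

The 16th occurrence is 15 intervals after the first: 15 × 7 = 105 days after 2063-09-17.
September has 30 days — 13 days to the end of September leaves 92.
October has 31 days (61 left).
November has 30 days (31 left).
31 days into December → 2063-12-31.

2063-12-31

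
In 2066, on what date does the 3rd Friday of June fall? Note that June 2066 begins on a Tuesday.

June 18, 2066

June 2066 begins on a Tuesday, so the first Friday is June 4 (3 days later).
The 3rd Friday is 2 weeks later: 4 + 14 = 18.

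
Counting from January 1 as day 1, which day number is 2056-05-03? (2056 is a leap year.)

Days in months before May: 31 + 29 + 31 + 30 = 121.
Plus 3 days into May → day 124.

124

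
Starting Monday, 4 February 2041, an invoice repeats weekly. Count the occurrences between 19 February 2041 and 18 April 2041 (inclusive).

8

Occurrences land 7·i days after 4 February 2041 for i = 0, 1, 2, …
19 February 2041 is 15 days after the start; 15 ÷ 7 = 2 remainder 1; since the remainder is 1, round up to i = 3. First occurrence in the window: #4 on 25 February 2041 (3×7 = 21 days in).
18 April 2041 is 73 days after the start; 73 ÷ 7 = 10 remainder 3. Last occurrence in the window: #11 on 15 April 2041.
Occurrences #4 through #11: 8 in total.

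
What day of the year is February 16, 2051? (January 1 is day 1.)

Days in months before February: 31 = 31.
Plus 16 days into February → day 47.

47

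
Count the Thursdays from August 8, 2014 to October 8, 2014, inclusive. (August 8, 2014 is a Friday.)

August 8, 2014 is a Friday; the first Thursday on or after it is August 14, 2014 (6 days later).
From August 14, 2014 to October 8, 2014: 17 + 30 + 8 = 55 days (rest of August, September, October).
55 ÷ 7 = 7 full weeks with remainder 6, so 7 more Thursdays after the first → 8.

8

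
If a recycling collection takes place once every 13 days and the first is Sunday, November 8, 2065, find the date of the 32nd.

The 32nd occurrence is 31 intervals after the first: 31 × 13 = 403 days after November 8, 2065.
November has 30 days — 22 days to the end of November leaves 381.
December has 31 days (350 left).
January has 31 days (319 left).
February has 28 days (291 left).
March has 31 days (260 left).
April has 30 days (230 left).
May has 31 days (199 left).
June has 30 days (169 left).
July has 31 days (138 left).
August has 31 days (107 left).
September has 30 days (77 left).
October has 31 days (46 left).
November has 30 days (16 left).
16 days into December → December 16, 2066.

December 16, 2066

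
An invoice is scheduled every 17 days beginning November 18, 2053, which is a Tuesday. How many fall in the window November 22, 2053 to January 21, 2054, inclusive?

Occurrences land 17·i days after November 18, 2053 for i = 0, 1, 2, …
November 22, 2053 is 4 days after the start; 4 ÷ 17 = 0 remainder 4; since the remainder is 4, round up to i = 1. First occurrence in the window: #2 on December 5, 2053 (1×17 = 17 days in).
January 21, 2054 is 64 days after the start; 64 ÷ 17 = 3 remainder 13. Last occurrence in the window: #4 on January 8, 2054.
Occurrences #2 through #4: 3 in total.

3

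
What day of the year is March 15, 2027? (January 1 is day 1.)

74

Days in months before March: 31 + 28 = 59.
Plus 15 days into March → day 74.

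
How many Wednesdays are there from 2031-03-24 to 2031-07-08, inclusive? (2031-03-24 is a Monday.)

2031-03-24 is a Monday; the first Wednesday on or after it is 2031-03-26 (2 days later).
From 2031-03-26 to 2031-07-08: 5 + 30 + 31 + 30 + 8 = 104 days (rest of March, April, May, June, July).
104 ÷ 7 = 14 full weeks with remainder 6, so 14 more Wednesdays after the first → 15.

15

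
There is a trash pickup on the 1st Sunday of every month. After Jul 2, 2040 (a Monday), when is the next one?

Jul 2040 starts on a Sunday, so its 1st Sunday is Jul 1, 2040.
That is not after Jul 2, 2040, so look at Aug 2040.
Aug 2040 starts on a Wednesday, so its 1st Sunday is Aug 5, 2040 (4 days in).

Aug 5, 2040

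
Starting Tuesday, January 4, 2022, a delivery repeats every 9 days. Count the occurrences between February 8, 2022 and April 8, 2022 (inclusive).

7

Occurrences land 9·i days after January 4, 2022 for i = 0, 1, 2, …
February 8, 2022 is 35 days after the start; 35 ÷ 9 = 3 remainder 8; since the remainder is 8, round up to i = 4. First occurrence in the window: #5 on February 9, 2022 (4×9 = 36 days in).
April 8, 2022 is 94 days after the start; 94 ÷ 9 = 10 remainder 4. Last occurrence in the window: #11 on April 4, 2022.
Occurrences #5 through #11: 7 in total.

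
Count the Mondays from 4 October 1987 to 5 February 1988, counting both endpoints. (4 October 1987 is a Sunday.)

4 October 1987 is a Sunday; the first Monday on or after it is 5 October 1987 (1 day later).
From 5 October 1987 to 5 February 1988: 26 + 30 + 31 + 31 + 5 = 123 days (rest of October, November, December, January, February).
123 ÷ 7 = 17 full weeks with remainder 4, so 17 more Mondays after the first → 18.

18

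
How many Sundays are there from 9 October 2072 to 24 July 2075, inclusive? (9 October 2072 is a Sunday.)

146

9 October 2072 is a Sunday; the first Sunday on or after it is 9 October 2072.
From 9 October 2072 to 24 July 2075: 83 + 365 + 365 + 205 = 1018 days (rest of 2072, 2073, 2074, to 24 July 2075 in 2075).
1018 ÷ 7 = 145 full weeks with remainder 3, so 145 more Sundays after the first → 146.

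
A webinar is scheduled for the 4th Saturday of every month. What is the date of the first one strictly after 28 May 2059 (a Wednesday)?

28 June 2059

May 2059 starts on a Thursday; its first Saturday is the 3rd, so the 4th Saturday is the 24th — 24 May 2059.
That is not after 28 May 2059, so look at June 2059.
June 2059 starts on a Sunday; its first Saturday is the 7th, so the 4th Saturday is the 28th — 28 June 2059.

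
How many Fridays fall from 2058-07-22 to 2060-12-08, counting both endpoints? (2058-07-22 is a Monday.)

124

2058-07-22 is a Monday; the first Friday on or after it is 2058-07-26 (4 days later).
From 2058-07-26 to 2060-12-08: 158 + 365 + 343 = 866 days (rest of 2058, 2059, to 2060-12-08 in 2060).
866 ÷ 7 = 123 full weeks with remainder 5, so 123 more Fridays after the first → 124.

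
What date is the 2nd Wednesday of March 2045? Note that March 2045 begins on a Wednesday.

March 8, 2045

March 2045 begins on a Wednesday, so the first Wednesday is March 1.
The 2nd Wednesday is 1 weeks later: 1 + 7 = 8.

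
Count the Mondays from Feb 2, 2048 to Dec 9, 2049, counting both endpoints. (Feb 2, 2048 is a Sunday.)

97

Feb 2, 2048 is a Sunday; the first Monday on or after it is Feb 3, 2048 (1 day later).
From Feb 3, 2048 to Dec 9, 2049: 332 + 343 = 675 days (rest of 2048, to Dec 9, 2049 in 2049).
675 ÷ 7 = 96 full weeks with remainder 3, so 96 more Mondays after the first → 97.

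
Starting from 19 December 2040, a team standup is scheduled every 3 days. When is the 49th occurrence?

The 49th occurrence is 48 intervals after the first: 48 × 3 = 144 days after 19 December 2040.
December has 31 days — 12 days to the end of December leaves 132.
January has 31 days (101 left).
February has 28 days (73 left).
March has 31 days (42 left).
April has 30 days (12 left).
12 days into May → 12 May 2041.

12 May 2041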